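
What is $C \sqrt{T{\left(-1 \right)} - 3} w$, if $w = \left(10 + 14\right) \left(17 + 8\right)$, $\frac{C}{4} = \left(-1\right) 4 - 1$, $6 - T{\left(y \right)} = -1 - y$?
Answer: $- 12000 \sqrt{3} \approx -20785.0$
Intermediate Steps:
$T{\left(y \right)} = 7 + y$ ($T{\left(y \right)} = 6 - \left(-1 - y\right) = 6 + \left(1 + y\right) = 7 + y$)
$C = -20$ ($C = 4 \left(\left(-1\right) 4 - 1\right) = 4 \left(-4 - 1\right) = 4 \left(-5\right) = -20$)
$w = 600$ ($w = 24 \cdot 25 = 600$)
$C \sqrt{T{\left(-1 \right)} - 3} w = - 20 \sqrt{\left(7 - 1\right) - 3} \cdot 600 = - 20 \sqrt{6 - 3} \cdot 600 = - 20 \sqrt{3} \cdot 600 = - 12000 \sqrt{3}$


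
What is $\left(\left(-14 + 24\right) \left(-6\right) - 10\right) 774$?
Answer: $-54180$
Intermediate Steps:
$\left(\left(-14 + 24\right) \left(-6\right) - 10\right) 774 = \left(10 \left(-6\right) - 10\right) 774 = \left(-60 - 10\right) 774 = \left(-70\right) 774 = -54180$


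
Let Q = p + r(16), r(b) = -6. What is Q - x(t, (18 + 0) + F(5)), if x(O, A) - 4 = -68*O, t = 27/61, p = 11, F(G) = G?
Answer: 1897/61 ≈ 31.098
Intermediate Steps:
t = 27/61 (t = 27*(1/61) = 27/61 ≈ 0.44262)
Q = 5 (Q = 11 - 6 = 5)
x(O, A) = 4 - 68*O
Q - x(t, (18 + 0) + F(5)) = 5 - (4 - 68*27/61) = 5 - (4 - 1836/61) = 5 - 1*(-1592/61) = 5 + 1592/61 = 1897/61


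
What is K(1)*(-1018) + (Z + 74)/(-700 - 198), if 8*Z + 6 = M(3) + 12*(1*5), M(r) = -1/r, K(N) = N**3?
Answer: -21941873/21552 ≈ -1018.1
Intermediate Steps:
Z = 161/24 (Z = -3/4 + (-1/3 + 12*(1*5))/8 = -3/4 + (-1*1/3 + 12*5)/8 = -3/4 + (-1/3 + 60)/8 = -3/4 + (1/8)*(179/3) = -3/4 + 179/24 = 161/24 ≈ 6.7083)
K(1)*(-1018) + (Z + 74)/(-700 - 198) = 1**3*(-1018) + (161/24 + 74)/(-700 - 198) = 1*(-1018) + (1937/24)/(-898) = -1018 + (1937/24)*(-1/898) = -1018 - 1937/21552 = -21941873/21552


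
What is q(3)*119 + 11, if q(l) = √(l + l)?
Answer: 11 + 119*√6 ≈ 302.49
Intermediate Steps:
q(l) = √2*√l (q(l) = √(2*l) = √2*√l)
q(3)*119 + 11 = (√2*√3)*119 + 11 = √6*119 + 11 = 119*√6 + 11 = 11 + 119*√6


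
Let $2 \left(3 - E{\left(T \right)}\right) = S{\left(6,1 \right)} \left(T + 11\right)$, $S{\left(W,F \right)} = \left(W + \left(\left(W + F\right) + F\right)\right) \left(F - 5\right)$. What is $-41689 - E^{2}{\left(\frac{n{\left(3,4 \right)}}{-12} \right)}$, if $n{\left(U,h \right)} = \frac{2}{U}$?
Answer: $- \frac{11133034}{81} \approx -1.3744 \cdot 10^{5}$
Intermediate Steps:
$S{\left(W,F \right)} = \left(-5 + F\right) \left(2 F + 2 W\right)$ ($S{\left(W,F \right)} = \left(W + \left(\left(F + W\right) + F\right)\right) \left(-5 + F\right) = \left(W + \left(W + 2 F\right)\right) \left(-5 + F\right) = \left(2 F + 2 W\right) \left(-5 + F\right) = \left(-5 + F\right) \left(2 F + 2 W\right)$)
$E{\left(T \right)} = 311 + 28 T$ ($E{\left(T \right)} = 3 - \frac{\left(\left(-10\right) 1 - 60 + 2 \cdot 1^{2} + 2 \cdot 1 \cdot 6\right) \left(T + 11\right)}{2} = 3 - \frac{\left(-10 - 60 + 2 \cdot 1 + 12\right) \left(11 + T\right)}{2} = 3 - \frac{\left(-10 - 60 + 2 + 12\right) \left(11 + T\right)}{2} = 3 - \frac{\left(-56\right) \left(11 + T\right)}{2} = 3 - \frac{-616 - 56 T}{2} = 3 + \left(308 + 28 T\right) = 311 + 28 T$)
$-41689 - E^{2}{\left(\frac{n{\left(3,4 \right)}}{-12} \right)} = -41689 - \left(311 + 28 \frac{2 \cdot \frac{1}{3}}{-12}\right)^{2} = -41689 - \left(311 + 28 \cdot 2 \cdot \frac{1}{3} \left(- \frac{1}{12}\right)\right)^{2} = -41689 - \left(311 + 28 \cdot \frac{2}{3} \left(- \frac{1}{12}\right)\right)^{2} = -41689 - \left(311 + 28 \left(- \frac{1}{18}\right)\right)^{2} = -41689 - \left(311 - \frac{14}{9}\right)^{2} = -41689 - \left(\frac{2785}{9}\right)^{2} = -41689 - \frac{7756225}{81} = - \frac{11133034}{81}$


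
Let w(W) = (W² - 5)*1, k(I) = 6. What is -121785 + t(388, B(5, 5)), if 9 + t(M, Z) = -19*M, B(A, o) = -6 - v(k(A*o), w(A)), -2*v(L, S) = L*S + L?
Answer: -129166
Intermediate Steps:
w(W) = -5 + W² (w(W) = (-5 + W²)*1 = -5 + W²)
v(L, S) = -L/2 - L*S/2 (v(L, S) = -(L*S + L)/2 = -(L + L*S)/2 = -L/2 - L*S/2)
B(A, o) = -18 + 3*A² (B(A, o) = -6 - (-1)*6*(1 + (-5 + A²))/2 = -6 - (-1)*6*(-4 + A²)/2 = -6 - (12 - 3*A²) = -6 + (-12 + 3*A²) = -18 + 3*A²)
t(M, Z) = -9 - 19*M
-121785 + t(388, B(5, 5)) = -121785 + (-9 - 19*388) = -121785 + (-9 - 7372) = -121785 - 7381 = -129166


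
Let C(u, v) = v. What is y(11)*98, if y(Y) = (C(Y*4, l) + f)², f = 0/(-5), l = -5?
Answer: 2450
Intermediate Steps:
f = 0 (f = 0*(-⅕) = 0)
y(Y) = 25 (y(Y) = (-5 + 0)² = (-5)² = 25)
y(11)*98 = 25*98 = 2450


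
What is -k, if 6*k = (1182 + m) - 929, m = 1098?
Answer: -1351/6 ≈ -225.17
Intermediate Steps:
k = 1351/6 (k = ((1182 + 1098) - 929)/6 = (2280 - 929)/6 = (⅙)*1351 = 1351/6 ≈ 225.17)
-k = -1*1351/6 = -1351/6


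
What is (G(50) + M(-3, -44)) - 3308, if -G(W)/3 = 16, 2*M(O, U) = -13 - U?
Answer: -6681/2 ≈ -3340.5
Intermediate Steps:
M(O, U) = -13/2 - U/2 (M(O, U) = (-13 - U)/2 = -13/2 - U/2)
G(W) = -48 (G(W) = -3*16 = -48)
(G(50) + M(-3, -44)) - 3308 = (-48 + (-13/2 - 1/2*(-44))) - 3308 = (-48 + (-13/2 + 22)) - 3308 = (-48 + 31/2) - 3308 = -65/2 - 3308 = -6681/2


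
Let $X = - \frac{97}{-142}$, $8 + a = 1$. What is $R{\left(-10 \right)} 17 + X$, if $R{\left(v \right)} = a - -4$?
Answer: $- \frac{7145}{142} \approx -50.317$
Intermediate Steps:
$a = -7$ ($a = -8 + 1 = -7$)
$R{\left(v \right)} = -3$ ($R{\left(v \right)} = -7 - -4 = -7 + 4 = -3$)
$X = \frac{97}{142}$ ($X = \left(-97\right) \left(- \frac{1}{142}\right) = \frac{97}{142} \approx 0.6831$)
$R{\left(-10 \right)} 17 + X = \left(-3\right) 17 + \frac{97}{142} = -51 + \frac{97}{142} = - \frac{7145}{142}$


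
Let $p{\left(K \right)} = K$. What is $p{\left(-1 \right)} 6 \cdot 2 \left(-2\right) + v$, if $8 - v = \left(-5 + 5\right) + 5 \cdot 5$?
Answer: $7$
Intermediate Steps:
$v = -17$ ($v = 8 - \left(\left(-5 + 5\right) + 5 \cdot 5\right) = 8 - \left(0 + 25\right) = 8 - 25 = -17$)
$p{\left(-1 \right)} 6 \cdot 2 \left(-2\right) + v = - 6 \cdot 2 \left(-2\right) - 17 = - 12 \left(-2\right) - 17 = \left(-1\right) \left(-24\right) - 17 = 24 - 17 = 7$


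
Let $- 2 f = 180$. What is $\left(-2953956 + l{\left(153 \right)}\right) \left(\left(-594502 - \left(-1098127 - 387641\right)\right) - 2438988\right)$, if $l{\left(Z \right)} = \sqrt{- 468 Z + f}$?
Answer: $4571902688232 - 4643166 i \sqrt{7966} \approx 4.5719 \cdot 10^{12} - 4.1441 \cdot 10^{8} i$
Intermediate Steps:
$f = -90$ ($f = \left(- \frac{1}{2}\right) 180 = -90$)
$l{\left(Z \right)} = \sqrt{-90 - 468 Z}$ ($l{\left(Z \right)} = \sqrt{- 468 Z - 90} = \sqrt{-90 - 468 Z}$)
$\left(-2953956 + l{\left(153 \right)}\right) \left(\left(-594502 - \left(-1098127 - 387641\right)\right) - 2438988\right) = \left(-2953956 + 3 \sqrt{-10 - 7956}\right) \left(\left(-594502 - \left(-1098127 - 387641\right)\right) - 2438988\right) = \left(-2953956 + 3 \sqrt{-10 - 7956}\right) \left(\left(-594502 - -1485768\right) - 2438988\right) = \left(-2953956 + 3 \sqrt{-7966}\right) \left(\left(-594502 + 1485768\right) - 2438988\right) = \left(-2953956 + 3 i \sqrt{7966}\right) \left(891266 - 2438988\right) = \left(-2953956 + 3 i \sqrt{7966}\right) \left(-1547722\right) = 4571902688232 - 4643166 i \sqrt{7966}$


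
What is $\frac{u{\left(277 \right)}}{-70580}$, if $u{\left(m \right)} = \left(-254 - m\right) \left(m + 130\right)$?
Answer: $\frac{216117}{70580} \approx 3.062$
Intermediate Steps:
$u{\left(m \right)} = \left(-254 - m\right) \left(130 + m\right)$
$\frac{u{\left(277 \right)}}{-70580} = \frac{-33020 - 277^{2} - 106368}{-70580} = \left(-33020 - 76729 - 106368\right) \left(- \frac{1}{70580}\right) = \left(-216117\right) \left(- \frac{1}{70580}\right) = \frac{216117}{70580}$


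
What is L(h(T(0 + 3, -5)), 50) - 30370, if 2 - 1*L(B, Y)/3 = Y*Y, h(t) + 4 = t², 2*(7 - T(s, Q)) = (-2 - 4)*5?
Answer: -37864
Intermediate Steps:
T(s, Q) = 22 (T(s, Q) = 7 - (-2 - 4)*5/2 = 7 - (-3)*5 = 7 - ½*(-30) = 7 + 15 = 22)
h(t) = -4 + t²
L(B, Y) = 6 - 3*Y² (L(B, Y) = 6 - 3*Y*Y = 6 - 3*Y²)
L(h(T(0 + 3, -5)), 50) - 30370 = (6 - 3*50²) - 30370 = (6 - 3*2500) - 30370 = (6 - 7500) - 30370 = -7494 - 30370 = -37864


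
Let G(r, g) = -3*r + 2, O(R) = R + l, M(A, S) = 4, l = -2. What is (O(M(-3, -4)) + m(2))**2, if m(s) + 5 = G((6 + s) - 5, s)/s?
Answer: 169/4 ≈ 42.250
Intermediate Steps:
O(R) = -2 + R (O(R) = R - 2 = -2 + R)
G(r, g) = 2 - 3*r
m(s) = -5 + (-1 - 3*s)/s (m(s) = -5 + (2 - 3*((6 + s) - 5))/s = -5 + (2 - 3*(1 + s))/s = -5 + (2 + (-3 - 3*s))/s = -5 + (-1 - 3*s)/s)
(O(M(-3, -4)) + m(2))**2 = ((-2 + 4) + (-8 - 1/2))**2 = (2 + (-8 - 1*1/2))**2 = (2 + (-8 - 1/2))**2 = (2 - 17/2)**2 = (-13/2)**2 = 169/4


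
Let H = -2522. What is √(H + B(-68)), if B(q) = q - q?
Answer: I*√2522 ≈ 50.22*I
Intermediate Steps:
B(q) = 0
√(H + B(-68)) = √(-2522 + 0) = √(-2522) = I*√2522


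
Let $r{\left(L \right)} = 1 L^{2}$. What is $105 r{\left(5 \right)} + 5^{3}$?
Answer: $2750$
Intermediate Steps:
$r{\left(L \right)} = L^{2}$
$105 r{\left(5 \right)} + 5^{3} = 105 \cdot 5^{2} + 5^{3} = 105 \cdot 25 + 125 = 2625 + 125 = 2750$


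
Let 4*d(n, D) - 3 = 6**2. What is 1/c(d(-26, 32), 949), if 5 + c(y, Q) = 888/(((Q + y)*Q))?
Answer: -3639415/18193523 ≈ -0.20004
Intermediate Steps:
d(n, D) = 39/4 (d(n, D) = 3/4 + (1/4)*6**2 = 3/4 + (1/4)*36 = 3/4 + 9 = 39/4)
c(y, Q) = -5 + 888/(Q*(Q + y)) (c(y, Q) = -5 + 888/(((Q + y)*Q)) = -5 + 888/((Q*(Q + y))) = -5 + 888*(1/(Q*(Q + y))) = -5 + 888/(Q*(Q + y)))
1/c(d(-26, 32), 949) = 1/((888 - 5*949**2 - 5*949*39/4)/(949*(949 + 39/4))) = 1/((888 - 5*900601 - 185055/4)/(949*(3835/4))) = 1/((1/949)*(4/3835)*(888 - 4503005 - 185055/4)) = 1/((1/949)*(4/3835)*(-18193523/4)) = 1/(-18193523/3639415) = -3639415/18193523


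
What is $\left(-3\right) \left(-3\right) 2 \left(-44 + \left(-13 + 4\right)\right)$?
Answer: $-954$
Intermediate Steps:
$\left(-3\right) \left(-3\right) 2 \left(-44 + \left(-13 + 4\right)\right) = 9 \cdot 2 \left(-44 - 9\right) = 18 \left(-53\right) = -954$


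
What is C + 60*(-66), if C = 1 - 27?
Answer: -3986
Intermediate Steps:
C = -26
C + 60*(-66) = -26 + 60*(-66) = -26 - 3960 = -3986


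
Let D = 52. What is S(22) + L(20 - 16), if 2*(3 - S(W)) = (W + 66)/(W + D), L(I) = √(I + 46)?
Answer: 89/37 + 5*√2 ≈ 9.4765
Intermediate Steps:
L(I) = √(46 + I)
S(W) = 3 - (66 + W)/(2*(52 + W)) (S(W) = 3 - (W + 66)/(2*(W + 52)) = 3 - (66 + W)/(2*(52 + W)))
S(22) + L(20 - 16) = (246 + 5*22)/(2*(52 + 22)) + √(46 + (20 - 16)) = (½)*(246 + 110)/74 + √(46 + 4) = (½)*(1/74)*356 + √50 = 89/37 + 5*√2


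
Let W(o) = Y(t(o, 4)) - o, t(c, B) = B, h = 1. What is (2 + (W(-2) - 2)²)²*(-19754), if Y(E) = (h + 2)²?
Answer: -136085306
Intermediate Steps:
Y(E) = 9 (Y(E) = (1 + 2)² = 3² = 9)
W(o) = 9 - o
(2 + (W(-2) - 2)²)²*(-19754) = (2 + ((9 - 1*(-2)) - 2)²)²*(-19754) = (2 + ((9 + 2) - 2)²)²*(-19754) = (2 + (11 - 2)²)²*(-19754) = (2 + 9²)²*(-19754) = (2 + 81)²*(-19754) = 83²*(-19754) = 6889*(-19754) = -136085306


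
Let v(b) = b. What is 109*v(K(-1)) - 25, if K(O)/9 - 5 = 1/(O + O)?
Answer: 8779/2 ≈ 4389.5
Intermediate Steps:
K(O) = 45 + 9/(2*O) (K(O) = 45 + 9/(O + O) = 45 + 9/((2*O)) = 45 + 9*(1/(2*O)) = 45 + 9/(2*O))
109*v(K(-1)) - 25 = 109*(45 + (9/2)/(-1)) - 25 = 109*(45 + (9/2)*(-1)) - 25 = 109*(45 - 9/2) - 25 = 109*(81/2) - 25 = 8829/2 - 25 = 8779/2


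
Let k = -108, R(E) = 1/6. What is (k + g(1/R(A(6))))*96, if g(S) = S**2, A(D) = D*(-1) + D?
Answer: -6912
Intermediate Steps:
A(D) = 0 (A(D) = -D + D = 0)
R(E) = 1/6
(k + g(1/R(A(6))))*96 = (-108 + (1/(1/6))**2)*96 = (-108 + 6**2)*96 = (-108 + 36)*96 = -72*96 = -6912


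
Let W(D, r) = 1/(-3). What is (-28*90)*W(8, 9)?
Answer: 840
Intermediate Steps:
W(D, r) = -⅓
(-28*90)*W(8, 9) = -28*90*(-⅓) = -2520*(-⅓) = 840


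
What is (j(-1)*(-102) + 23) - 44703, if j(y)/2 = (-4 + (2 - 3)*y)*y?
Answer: -45292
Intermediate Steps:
j(y) = 2*y*(-4 - y) (j(y) = 2*((-4 + (2 - 3)*y)*y) = 2*((-4 - y)*y) = 2*(y*(-4 - y)) = 2*y*(-4 - y))
(j(-1)*(-102) + 23) - 44703 = (-2*(-1)*(4 - 1)*(-102) + 23) - 44703 = (-2*(-1)*3*(-102) + 23) - 44703 = (6*(-102) + 23) - 44703 = (-612 + 23) - 44703 = -589 - 44703 = -45292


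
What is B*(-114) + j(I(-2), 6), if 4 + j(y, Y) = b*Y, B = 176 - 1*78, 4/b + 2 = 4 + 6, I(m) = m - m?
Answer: -11173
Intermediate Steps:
I(m) = 0
b = 1/2 (b = 4/(-2 + (4 + 6)) = 4/(-2 + 10) = 4/8 = 4*(1/8) = 1/2 ≈ 0.50000)
B = 98 (B = 176 - 78 = 98)
j(y, Y) = -4 + Y/2
B*(-114) + j(I(-2), 6) = 98*(-114) + (-4 + (1/2)*6) = -11172 + (-4 + 3) = -11172 - 1 = -11173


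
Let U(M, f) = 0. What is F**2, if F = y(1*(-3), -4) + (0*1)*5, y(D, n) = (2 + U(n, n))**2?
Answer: 16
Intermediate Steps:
y(D, n) = 4 (y(D, n) = (2 + 0)**2 = 2**2 = 4)
F = 4 (F = 4 + (0*1)*5 = 4 + 0*5 = 4 + 0 = 4)
F**2 = 4**2 = 16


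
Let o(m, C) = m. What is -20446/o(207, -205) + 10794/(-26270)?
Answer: -269675389/2718945 ≈ -99.184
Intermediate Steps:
-20446/o(207, -205) + 10794/(-26270) = -20446/207 + 10794/(-26270) = -20446*1/207 + 10794*(-1/26270) = -20446/207 - 5397/13135 = -269675389/2718945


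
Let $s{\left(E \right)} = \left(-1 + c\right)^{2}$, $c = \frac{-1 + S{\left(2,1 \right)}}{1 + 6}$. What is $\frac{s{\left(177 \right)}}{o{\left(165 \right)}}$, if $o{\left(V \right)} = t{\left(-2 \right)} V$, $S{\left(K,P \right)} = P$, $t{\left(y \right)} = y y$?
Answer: $\frac{1}{660} \approx 0.0015152$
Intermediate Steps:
$t{\left(y \right)} = y^{2}$
$c = 0$ ($c = \frac{-1 + 1}{1 + 6} = \frac{0}{7} = 0 \cdot \frac{1}{7} = 0$)
$o{\left(V \right)} = 4 V$ ($o{\left(V \right)} = \left(-2\right)^{2} V = 4 V$)
$s{\left(E \right)} = 1$ ($s{\left(E \right)} = \left(-1 + 0\right)^{2} = \left(-1\right)^{2} = 1$)
$\frac{s{\left(177 \right)}}{o{\left(165 \right)}} = 1 \frac{1}{4 \cdot 165} = 1 \cdot \frac{1}{660} = \frac{1}{660}$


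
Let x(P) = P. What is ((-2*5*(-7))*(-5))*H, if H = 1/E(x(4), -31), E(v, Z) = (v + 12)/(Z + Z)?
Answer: 5425/4 ≈ 1356.3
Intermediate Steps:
E(v, Z) = (12 + v)/(2*Z) (E(v, Z) = (12 + v)/((2*Z)) = (12 + v)*(1/(2*Z)) = (12 + v)/(2*Z))
H = -31/8 (H = 1/((½)*(12 + 4)/(-31)) = 1/((½)*(-1/31)*16) = 1/(-8/31) = -31/8 ≈ -3.8750)
((-2*5*(-7))*(-5))*H = ((-2*5*(-7))*(-5))*(-31/8) = (-10*(-7)*(-5))*(-31/8) = (70*(-5))*(-31/8) = -350*(-31/8) = 5425/4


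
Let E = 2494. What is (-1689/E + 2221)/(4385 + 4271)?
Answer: 5537485/21588064 ≈ 0.25651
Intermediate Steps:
(-1689/E + 2221)/(4385 + 4271) = (-1689/2494 + 2221)/(4385 + 4271) = (-1689*1/2494 + 2221)/8656 = (-1689/2494 + 2221)*(1/8656) = (5537485/2494)*(1/8656) = 5537485/21588064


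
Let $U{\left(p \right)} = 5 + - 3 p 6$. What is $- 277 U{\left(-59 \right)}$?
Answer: $-295559$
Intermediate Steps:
$U{\left(p \right)} = 5 - 18 p$
$- 277 U{\left(-59 \right)} = - 277 \left(5 - -1062\right) = - 277 \left(5 + 1062\right) = \left(-277\right) 1067 = -295559$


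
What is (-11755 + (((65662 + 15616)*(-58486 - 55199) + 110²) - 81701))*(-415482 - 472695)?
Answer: 8206907168197122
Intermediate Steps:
(-11755 + (((65662 + 15616)*(-58486 - 55199) + 110²) - 81701))*(-415482 - 472695) = (-11755 + ((81278*(-113685) + 12100) - 81701))*(-888177) = (-11755 + ((-9240089430 + 12100) - 81701))*(-888177) = (-11755 + (-9240077330 - 81701))*(-888177) = (-11755 - 9240159031)*(-888177) = -9240170786*(-888177) = 8206907168197122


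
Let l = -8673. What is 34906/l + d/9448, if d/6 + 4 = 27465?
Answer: 549611815/40971252 ≈ 13.415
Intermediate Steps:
d = 164766 (d = -24 + 6*27465 = -24 + 164790 = 164766)
34906/l + d/9448 = 34906/(-8673) + 164766/9448 = 34906*(-1/8673) + 164766*(1/9448) = -34906/8673 + 82383/4724 = 549611815/40971252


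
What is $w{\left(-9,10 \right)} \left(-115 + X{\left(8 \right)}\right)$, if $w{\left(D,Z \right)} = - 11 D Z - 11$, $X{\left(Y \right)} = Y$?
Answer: $-104753$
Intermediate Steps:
$w{\left(D,Z \right)} = -11 - 11 D Z$ ($w{\left(D,Z \right)} = - 11 D Z - 11 = -11 - 11 D Z$)
$w{\left(-9,10 \right)} \left(-115 + X{\left(8 \right)}\right) = \left(-11 - \left(-99\right) 10\right) \left(-115 + 8\right) = \left(-11 + 990\right) \left(-107\right) = 979 \left(-107\right) = -104753$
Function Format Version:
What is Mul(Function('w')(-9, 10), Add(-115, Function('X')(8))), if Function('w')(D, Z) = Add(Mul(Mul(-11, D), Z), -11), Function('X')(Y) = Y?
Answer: -104753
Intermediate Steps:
Function('w')(D, Z) = Add(-11, Mul(-11, D, Z)) (Function('w')(D, Z) = Add(Mul(-11, D, Z), -11) = Add(-11, Mul(-11, D, Z)))
Mul(Function('w')(-9, 10), Add(-115, Function('X')(8))) = Mul(Add(-11, Mul(-11, -9, 10)), Add(-115, 8)) = Mul(Add(-11, 990), -107) = Mul(979, -107) = -104753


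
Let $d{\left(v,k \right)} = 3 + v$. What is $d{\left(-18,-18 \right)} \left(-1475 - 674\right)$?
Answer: $32235$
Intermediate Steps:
$d{\left(-18,-18 \right)} \left(-1475 - 674\right) = \left(3 - 18\right) \left(-1475 - 674\right) = \left(-15\right) \left(-2149\right) = 32235$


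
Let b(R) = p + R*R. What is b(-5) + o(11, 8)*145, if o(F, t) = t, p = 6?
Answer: 1191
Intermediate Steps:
b(R) = 6 + R² (b(R) = 6 + R*R = 6 + R²)
b(-5) + o(11, 8)*145 = (6 + (-5)²) + 8*145 = (6 + 25) + 1160 = 31 + 1160 = 1191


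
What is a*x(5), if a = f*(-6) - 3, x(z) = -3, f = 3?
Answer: 63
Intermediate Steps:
a = -21 (a = 3*(-6) - 3 = -18 - 3 = -21)
a*x(5) = -21*(-3) = 63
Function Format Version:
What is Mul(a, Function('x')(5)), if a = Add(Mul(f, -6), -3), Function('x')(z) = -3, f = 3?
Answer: 63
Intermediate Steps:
a = -21 (a = Add(Mul(3, -6), -3) = Add(-18, -3) = -21)
Mul(a, Function('x')(5)) = Mul(-21, -3) = 63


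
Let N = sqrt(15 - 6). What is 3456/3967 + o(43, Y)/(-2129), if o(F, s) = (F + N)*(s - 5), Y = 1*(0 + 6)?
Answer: 7175342/8445743 ≈ 0.84958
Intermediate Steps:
N = 3 (N = sqrt(9) = 3)
Y = 6 (Y = 1*6 = 6)
o(F, s) = (-5 + s)*(3 + F) (o(F, s) = (F + 3)*(s - 5) = (3 + F)*(-5 + s) = (-5 + s)*(3 + F))
3456/3967 + o(43, Y)/(-2129) = 3456/3967 + (-15 - 5*43 + 3*6 + 43*6)/(-2129) = 3456*(1/3967) + (-15 - 215 + 18 + 258)*(-1/2129) = 3456/3967 + 46*(-1/2129) = 3456/3967 - 46/2129 = 7175342/8445743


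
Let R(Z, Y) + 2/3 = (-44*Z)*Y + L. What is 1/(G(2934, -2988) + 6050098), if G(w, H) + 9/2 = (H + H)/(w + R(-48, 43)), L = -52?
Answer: 140546/850316432087 ≈ 1.6529e-7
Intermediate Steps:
R(Z, Y) = -158/3 - 44*Y*Z (R(Z, Y) = -⅔ + ((-44*Z)*Y - 52) = -⅔ + (-44*Y*Z - 52) = -⅔ + (-52 - 44*Y*Z) = -158/3 - 44*Y*Z)
G(w, H) = -9/2 + 2*H/(272290/3 + w) (G(w, H) = -9/2 + (H + H)/(w + (-158/3 - 44*43*(-48))) = -9/2 + (2*H)/(w + (-158/3 + 90816)) = -9/2 + (2*H)/(w + 272290/3) = -9/2 + (2*H)/(272290/3 + w) = -9/2 + 2*H/(272290/3 + w))
1/(G(2934, -2988) + 6050098) = 1/(3*(-816870 - 9*2934 + 4*(-2988))/(2*(272290 + 3*2934)) + 6050098) = 1/(3*(-816870 - 26406 - 11952)/(2*(272290 + 8802)) + 6050098) = 1/((3/2)*(-855228)/281092 + 6050098) = 1/((3/2)*(1/281092)*(-855228) + 6050098) = 1/(-641421/140546 + 6050098) = 1/(850316432087/140546) = 140546/850316432087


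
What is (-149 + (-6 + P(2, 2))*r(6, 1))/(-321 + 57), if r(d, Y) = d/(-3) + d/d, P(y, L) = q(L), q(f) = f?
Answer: 145/264 ≈ 0.54924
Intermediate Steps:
P(y, L) = L
r(d, Y) = 1 - d/3 (r(d, Y) = d*(-⅓) + 1 = -d/3 + 1 = 1 - d/3)
(-149 + (-6 + P(2, 2))*r(6, 1))/(-321 + 57) = (-149 + (-6 + 2)*(1 - ⅓*6))/(-321 + 57) = (-149 - 4*(1 - 2))/(-264) = (-149 - 4*(-1))*(-1/264) = (-149 + 4)*(-1/264) = -145*(-1/264) = 145/264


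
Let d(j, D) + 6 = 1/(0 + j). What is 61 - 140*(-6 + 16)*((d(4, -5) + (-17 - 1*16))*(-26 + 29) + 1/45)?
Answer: 1465019/9 ≈ 1.6278e+5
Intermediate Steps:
d(j, D) = -6 + 1/j (d(j, D) = -6 + 1/(0 + j) = -6 + 1/j)
61 - 140*(-6 + 16)*((d(4, -5) + (-17 - 1*16))*(-26 + 29) + 1/45) = 61 - 140*(-6 + 16)*(((-6 + 1/4) + (-17 - 1*16))*(-26 + 29) + 1/45) = 61 - 1400*(((-6 + 1/4) + (-17 - 16))*3 + 1/45) = 61 - 1400*((-23/4 - 33)*3 + 1/45) = 61 - 1400*(-155/4*3 + 1/45) = 61 - 1400*(-465/4 + 1/45) = 61 - 1400*(-20921)/180 = 61 - 140*(-20921/18) = 61 + 1464470/9 = 1465019/9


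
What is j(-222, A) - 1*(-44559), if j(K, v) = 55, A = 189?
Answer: 44614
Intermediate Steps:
j(-222, A) - 1*(-44559) = 55 - 1*(-44559) = 55 + 44559 = 44614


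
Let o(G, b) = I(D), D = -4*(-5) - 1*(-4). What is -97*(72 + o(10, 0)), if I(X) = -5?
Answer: -6499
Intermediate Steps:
D = 24 (D = 20 + 4 = 24)
o(G, b) = -5
-97*(72 + o(10, 0)) = -97*(72 - 5) = -97*67 = -6499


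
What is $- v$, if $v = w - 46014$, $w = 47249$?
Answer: $-1235$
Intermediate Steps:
$v = 1235$ ($v = 47249 - 46014 = 1235$)
$- v = \left(-1\right) 1235 = -1235$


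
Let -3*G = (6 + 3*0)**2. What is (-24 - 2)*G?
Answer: 312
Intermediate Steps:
G = -12 (G = -(6 + 3*0)**2/3 = -(6 + 0)**2/3 = -1/3*6**2 = -1/3*36 = -12)
(-24 - 2)*G = (-24 - 2)*(-12) = -26*(-12) = 312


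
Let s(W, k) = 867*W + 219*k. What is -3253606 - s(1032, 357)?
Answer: -4226533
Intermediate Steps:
s(W, k) = 219*k + 867*W
-3253606 - s(1032, 357) = -3253606 - (219*357 + 867*1032) = -3253606 - (78183 + 894744) = -3253606 - 1*972927 = -3253606 - 972927 = -4226533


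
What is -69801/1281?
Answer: -23267/427 ≈ -54.489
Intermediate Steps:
-69801/1281 = -53*439/427 = -23267/427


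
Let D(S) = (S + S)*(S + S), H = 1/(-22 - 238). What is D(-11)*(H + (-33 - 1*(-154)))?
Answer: 3806539/65 ≈ 58562.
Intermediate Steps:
H = -1/260 (H = 1/(-260) = -1/260 ≈ -0.0038462)
D(S) = 4*S² (D(S) = (2*S)*(2*S) = 4*S²)
D(-11)*(H + (-33 - 1*(-154))) = (4*(-11)²)*(-1/260 + (-33 - 1*(-154))) = (4*121)*(-1/260 + (-33 + 154)) = 484*(-1/260 + 121) = 484*(31459/260) = 3806539/65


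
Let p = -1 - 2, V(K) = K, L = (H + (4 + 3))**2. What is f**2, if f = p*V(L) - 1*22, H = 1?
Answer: 45796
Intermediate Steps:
L = 64 (L = (1 + (4 + 3))**2 = (1 + 7)**2 = 8**2 = 64)
p = -3
f = -214 (f = -3*64 - 1*22 = -192 - 22 = -214)
f**2 = (-214)**2 = 45796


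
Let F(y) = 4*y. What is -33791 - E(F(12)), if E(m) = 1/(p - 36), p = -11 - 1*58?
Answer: -3548054/105 ≈ -33791.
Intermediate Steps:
p = -69 (p = -11 - 58 = -69)
E(m) = -1/105 (E(m) = 1/(-69 - 36) = 1/(-105) = -1/105)
-33791 - E(F(12)) = -33791 - 1*(-1/105) = -33791 + 1/105 = -3548054/105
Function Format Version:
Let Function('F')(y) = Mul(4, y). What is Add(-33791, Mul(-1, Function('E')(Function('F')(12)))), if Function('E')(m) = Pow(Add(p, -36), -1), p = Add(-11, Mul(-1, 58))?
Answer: Rational(-3548054, 105) ≈ -33791.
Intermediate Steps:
p = -69 (p = Add(-11, -58) = -69)
Function('E')(m) = Rational(-1, 105) (Function('E')(m) = Pow(Add(-69, -36), -1) = Pow(-105, -1) = Rational(-1, 105))
Add(-33791, Mul(-1, Function('E')(Function('F')(12)))) = Add(-33791, Mul(-1, Rational(-1, 105))) = Add(-33791, Rational(1, 105)) = Rational(-3548054, 105)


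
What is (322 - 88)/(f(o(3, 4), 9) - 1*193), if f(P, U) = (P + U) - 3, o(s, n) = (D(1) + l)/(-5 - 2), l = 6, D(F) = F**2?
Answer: -117/94 ≈ -1.2447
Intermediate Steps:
o(s, n) = -1 (o(s, n) = (1**2 + 6)/(-5 - 2) = (1 + 6)/(-7) = 7*(-1/7) = -1)
f(P, U) = -3 + P + U
(322 - 88)/(f(o(3, 4), 9) - 1*193) = (322 - 88)/((-3 - 1 + 9) - 1*193) = 234/(5 - 193) = 234/(-188) = 234*(-1/188) = -117/94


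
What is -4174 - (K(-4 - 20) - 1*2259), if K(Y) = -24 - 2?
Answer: -1889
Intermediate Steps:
K(Y) = -26
-4174 - (K(-4 - 20) - 1*2259) = -4174 - (-26 - 1*2259) = -4174 - (-26 - 2259) = -4174 - 1*(-2285) = -4174 + 2285 = -1889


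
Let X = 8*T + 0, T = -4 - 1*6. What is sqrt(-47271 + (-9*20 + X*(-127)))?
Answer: I*sqrt(37291) ≈ 193.11*I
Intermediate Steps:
T = -10 (T = -4 - 6 = -10)
X = -80 (X = 8*(-10) + 0 = -80 + 0 = -80)
sqrt(-47271 + (-9*20 + X*(-127))) = sqrt(-47271 + (-9*20 - 80*(-127))) = sqrt(-47271 + (-180 + 10160)) = sqrt(-47271 + 9980) = sqrt(-37291) = I*sqrt(37291)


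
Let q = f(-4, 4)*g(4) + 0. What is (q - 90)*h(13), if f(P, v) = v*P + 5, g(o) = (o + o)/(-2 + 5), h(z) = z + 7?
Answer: -7160/3 ≈ -2386.7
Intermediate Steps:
h(z) = 7 + z
g(o) = 2*o/3 (g(o) = (2*o)/3 = (2*o)*(⅓) = 2*o/3)
f(P, v) = 5 + P*v (f(P, v) = P*v + 5 = 5 + P*v)
q = -88/3 (q = (5 - 4*4)*((⅔)*4) + 0 = (5 - 16)*(8/3) + 0 = -11*8/3 + 0 = -88/3 + 0 = -88/3 ≈ -29.333)
(q - 90)*h(13) = (-88/3 - 90)*(7 + 13) = -358/3*20 = -7160/3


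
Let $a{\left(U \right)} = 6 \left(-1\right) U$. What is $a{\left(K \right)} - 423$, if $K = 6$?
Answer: $-459$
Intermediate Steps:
$a{\left(U \right)} = - 6 U$
$a{\left(K \right)} - 423 = \left(-6\right) 6 - 423 = -36 - 423 = -459$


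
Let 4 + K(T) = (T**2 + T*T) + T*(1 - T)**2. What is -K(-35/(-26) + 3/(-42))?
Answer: 492792/753571 ≈ 0.65394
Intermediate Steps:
K(T) = -4 + 2*T**2 + T*(1 - T)**2 (K(T) = -4 + ((T**2 + T*T) + T*(1 - T)**2) = -4 + ((T**2 + T**2) + T*(1 - T)**2) = -4 + (2*T**2 + T*(1 - T)**2) = -4 + 2*T**2 + T*(1 - T)**2)
-K(-35/(-26) + 3/(-42)) = -(-4 + (-35/(-26) + 3/(-42)) + (-35/(-26) + 3/(-42))**3) = -(-4 + (-35*(-1/26) + 3*(-1/42)) + (-35*(-1/26) + 3*(-1/42))**3) = -(-4 + (35/26 - 1/14) + (35/26 - 1/14)**3) = -(-4 + 116/91 + (116/91)**3) = -(-4 + 116/91 + 1560896/753571) = -1*(-492792/753571) = 492792/753571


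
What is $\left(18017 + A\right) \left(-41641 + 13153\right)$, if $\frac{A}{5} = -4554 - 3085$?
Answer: $574830864$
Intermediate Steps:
$A = -38195$ ($A = 5 \left(-4554 - 3085\right) = 5 \left(-7639\right) = -38195$)
$\left(18017 + A\right) \left(-41641 + 13153\right) = \left(18017 - 38195\right) \left(-41641 + 13153\right) = \left(-20178\right) \left(-28488\right) = 574830864$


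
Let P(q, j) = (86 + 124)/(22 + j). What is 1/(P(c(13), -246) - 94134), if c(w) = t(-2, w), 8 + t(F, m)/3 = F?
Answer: -16/1506159 ≈ -1.0623e-5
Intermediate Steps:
t(F, m) = -24 + 3*F
c(w) = -30 (c(w) = -24 + 3*(-2) = -24 - 6 = -30)
P(q, j) = 210/(22 + j)
1/(P(c(13), -246) - 94134) = 1/(210/(22 - 246) - 94134) = 1/(210/(-224) - 94134) = 1/(210*(-1/224) - 94134) = 1/(-15/16 - 94134) = 1/(-1506159/16) = -16/1506159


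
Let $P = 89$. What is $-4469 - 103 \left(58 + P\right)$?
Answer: $-19610$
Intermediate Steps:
$-4469 - 103 \left(58 + P\right) = -4469 - 103 \left(58 + 89\right) = -4469 - 103 \cdot 147 = -4469 - 15141 = -19610$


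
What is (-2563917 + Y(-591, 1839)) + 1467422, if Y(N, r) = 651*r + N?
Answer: 100103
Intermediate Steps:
Y(N, r) = N + 651*r
(-2563917 + Y(-591, 1839)) + 1467422 = (-2563917 + (-591 + 651*1839)) + 1467422 = (-2563917 + (-591 + 1197189)) + 1467422 = (-2563917 + 1196598) + 1467422 = -1367319 + 1467422 = 100103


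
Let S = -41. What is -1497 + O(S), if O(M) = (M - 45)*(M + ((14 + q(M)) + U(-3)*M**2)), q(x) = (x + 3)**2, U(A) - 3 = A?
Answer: -123359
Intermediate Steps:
U(A) = 3 + A
q(x) = (3 + x)**2
O(M) = (-45 + M)*(14 + M + (3 + M)**2) (O(M) = (M - 45)*(M + ((14 + (3 + M)**2) + (3 - 3)*M**2)) = (-45 + M)*(M + ((14 + (3 + M)**2) + 0*M**2)) = (-45 + M)*(M + ((14 + (3 + M)**2) + 0)) = (-45 + M)*(M + (14 + (3 + M)**2)) = (-45 + M)*(14 + M + (3 + M)**2))
-1497 + O(S) = -1497 + (-1035 + (-41)**3 - 292*(-41) - 38*(-41)**2) = -1497 + (-1035 - 68921 + 11972 - 38*1681) = -1497 + (-1035 - 68921 + 11972 - 63878) = -1497 - 121862 = -123359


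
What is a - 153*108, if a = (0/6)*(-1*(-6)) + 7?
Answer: -16517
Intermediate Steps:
a = 7 (a = (0*(⅙))*6 + 7 = 0*6 + 7 = 0 + 7 = 7)
a - 153*108 = 7 - 153*108 = 7 - 16524 = -16517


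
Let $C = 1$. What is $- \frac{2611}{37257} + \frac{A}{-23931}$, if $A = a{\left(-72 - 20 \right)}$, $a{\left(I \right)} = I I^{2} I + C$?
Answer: $- \frac{889709257390}{297199089} \approx -2993.6$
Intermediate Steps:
$a{\left(I \right)} = 1 + I^{4}$ ($a{\left(I \right)} = I I^{2} I + 1 = I^{3} I + 1 = I^{4} + 1 = 1 + I^{4}$)
$A = 71639297$ ($A = 1 + \left(-72 - 20\right)^{4} = 1 + \left(-92\right)^{4} = 1 + 71639296 = 71639297$)
$- \frac{2611}{37257} + \frac{A}{-23931} = - \frac{2611}{37257} + \frac{71639297}{-23931} = \left(-2611\right) \frac{1}{37257} + 71639297 \left(- \frac{1}{23931}\right) = - \frac{2611}{37257} - \frac{71639297}{23931} = - \frac{889709257390}{297199089}$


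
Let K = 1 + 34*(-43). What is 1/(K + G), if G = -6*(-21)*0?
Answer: -1/1461 ≈ -0.00068446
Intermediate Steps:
G = 0 (G = 126*0 = 0)
K = -1461 (K = 1 - 1462 = -1461)
1/(K + G) = 1/(-1461 + 0) = 1/(-1461) = -1/1461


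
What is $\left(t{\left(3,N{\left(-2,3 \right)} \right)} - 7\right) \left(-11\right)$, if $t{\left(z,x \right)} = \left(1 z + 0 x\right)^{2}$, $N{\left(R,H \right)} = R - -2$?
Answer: $-22$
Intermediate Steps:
$N{\left(R,H \right)} = 2 + R$ ($N{\left(R,H \right)} = R + 2 = 2 + R$)
$t{\left(z,x \right)} = z^{2}$ ($t{\left(z,x \right)} = \left(z + 0\right)^{2} = z^{2}$)
$\left(t{\left(3,N{\left(-2,3 \right)} \right)} - 7\right) \left(-11\right) = \left(3^{2} - 7\right) \left(-11\right) = \left(9 - 7\right) \left(-11\right) = 2 \left(-11\right) = -22$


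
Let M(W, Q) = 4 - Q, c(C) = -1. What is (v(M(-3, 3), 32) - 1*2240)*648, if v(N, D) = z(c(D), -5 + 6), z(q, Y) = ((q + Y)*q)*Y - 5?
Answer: -1454760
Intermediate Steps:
z(q, Y) = -5 + Y*q*(Y + q) (z(q, Y) = ((Y + q)*q)*Y - 5 = (q*(Y + q))*Y - 5 = Y*q*(Y + q) - 5 = -5 + Y*q*(Y + q))
v(N, D) = -5 (v(N, D) = -5 + (-5 + 6)*(-1)² - (-5 + 6)² = -5 + 1*1 - 1*1² = -5 + 1 - 1*1 = -5 + 1 - 1 = -5)
(v(M(-3, 3), 32) - 1*2240)*648 = (-5 - 1*2240)*648 = (-5 - 2240)*648 = -2245*648 = -1454760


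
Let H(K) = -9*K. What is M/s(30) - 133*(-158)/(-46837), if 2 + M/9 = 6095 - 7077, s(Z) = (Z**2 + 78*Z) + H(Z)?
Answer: -1262434/368005 ≈ -3.4305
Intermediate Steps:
s(Z) = Z**2 + 69*Z (s(Z) = (Z**2 + 78*Z) - 9*Z = Z**2 + 69*Z)
M = -8856 (M = -18 + 9*(6095 - 7077) = -18 + 9*(-982) = -18 - 8838 = -8856)
M/s(30) - 133*(-158)/(-46837) = -8856*1/(30*(69 + 30)) - 133*(-158)/(-46837) = -8856/(30*99) + 21014*(-1/46837) = -8856/2970 - 3002/6691 = -8856*1/2970 - 3002/6691 = -164/55 - 3002/6691 = -1262434/368005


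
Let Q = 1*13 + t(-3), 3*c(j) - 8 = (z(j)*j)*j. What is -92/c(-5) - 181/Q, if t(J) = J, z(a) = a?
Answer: -6139/390 ≈ -15.741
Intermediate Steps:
c(j) = 8/3 + j³/3 (c(j) = 8/3 + ((j*j)*j)/3 = 8/3 + (j²*j)/3 = 8/3 + j³/3)
Q = 10 (Q = 1*13 - 3 = 13 - 3 = 10)
-92/c(-5) - 181/Q = -92/(8/3 + (⅓)*(-5)³) - 181/10 = -92/(8/3 + (⅓)*(-125)) - 181*⅒ = -92/(8/3 - 125/3) - 181/10 = -92/(-39) - 181/10 = -92*(-1/39) - 181/10 = 92/39 - 181/10 = -6139/390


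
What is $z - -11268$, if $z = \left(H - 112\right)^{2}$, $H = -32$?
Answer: $32004$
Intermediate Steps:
$z = 20736$ ($z = \left(-32 - 112\right)^{2} = \left(-144\right)^{2} = 20736$)
$z - -11268 = 20736 - -11268 = 20736 + 11268 = 32004$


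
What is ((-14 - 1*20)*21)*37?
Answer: -26418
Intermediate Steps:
((-14 - 1*20)*21)*37 = ((-14 - 20)*21)*37 = -34*21*37 = -714*37 = -26418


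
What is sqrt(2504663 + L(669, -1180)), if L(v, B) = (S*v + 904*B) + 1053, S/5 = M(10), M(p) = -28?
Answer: 2*sqrt(336334) ≈ 1159.9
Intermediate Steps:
S = -140 (S = 5*(-28) = -140)
L(v, B) = 1053 - 140*v + 904*B (L(v, B) = (-140*v + 904*B) + 1053 = 1053 - 140*v + 904*B)
sqrt(2504663 + L(669, -1180)) = sqrt(2504663 + (1053 - 140*669 + 904*(-1180))) = sqrt(2504663 + (1053 - 93660 - 1066720)) = sqrt(2504663 - 1159327) = sqrt(1345336) = 2*sqrt(336334)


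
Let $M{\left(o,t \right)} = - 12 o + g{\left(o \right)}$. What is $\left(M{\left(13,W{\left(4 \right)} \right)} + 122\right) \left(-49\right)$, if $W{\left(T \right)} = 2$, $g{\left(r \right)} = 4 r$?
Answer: $-882$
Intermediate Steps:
$M{\left(o,t \right)} = - 8 o$ ($M{\left(o,t \right)} = - 12 o + 4 o = - 8 o$)
$\left(M{\left(13,W{\left(4 \right)} \right)} + 122\right) \left(-49\right) = \left(\left(-8\right) 13 + 122\right) \left(-49\right) = \left(-104 + 122\right) \left(-49\right) = 18 \left(-49\right) = -882$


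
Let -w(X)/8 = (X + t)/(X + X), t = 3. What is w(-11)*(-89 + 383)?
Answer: -9408/11 ≈ -855.27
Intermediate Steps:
w(X) = -4*(3 + X)/X (w(X) = -8*(X + 3)/(X + X) = -8*(3 + X)/(2*X) = -8*(3 + X)*1/(2*X) = -4*(3 + X)/X)
w(-11)*(-89 + 383) = (-4 - 12/(-11))*(-89 + 383) = (-4 - 12*(-1/11))*294 = (-4 + 12/11)*294 = -32/11*294 = -9408/11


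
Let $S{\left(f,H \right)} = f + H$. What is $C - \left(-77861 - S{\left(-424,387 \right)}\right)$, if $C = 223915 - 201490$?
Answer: $100249$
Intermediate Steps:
$S{\left(f,H \right)} = H + f$
$C = 22425$ ($C = 223915 - 201490 = 22425$)
$C - \left(-77861 - S{\left(-424,387 \right)}\right) = 22425 - \left(-77861 - \left(387 - 424\right)\right) = 22425 - \left(-77861 - -37\right) = 22425 - \left(-77861 + 37\right) = 22425 - -77824 = 22425 + 77824 = 100249$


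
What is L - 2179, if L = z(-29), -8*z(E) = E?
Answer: -17403/8 ≈ -2175.4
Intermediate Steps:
z(E) = -E/8
L = 29/8 (L = -⅛*(-29) = 29/8 ≈ 3.6250)
L - 2179 = 29/8 - 2179 = -17403/8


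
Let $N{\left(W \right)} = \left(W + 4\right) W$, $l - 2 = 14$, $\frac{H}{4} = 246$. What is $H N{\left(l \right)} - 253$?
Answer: $314627$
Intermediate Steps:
$H = 984$ ($H = 4 \cdot 246 = 984$)
$l = 16$ ($l = 2 + 14 = 16$)
$N{\left(W \right)} = W \left(4 + W\right)$ ($N{\left(W \right)} = \left(4 + W\right) W = W \left(4 + W\right)$)
$H N{\left(l \right)} - 253 = 984 \cdot 16 \left(4 + 16\right) - 253 = 984 \cdot 16 \cdot 20 - 253 = 984 \cdot 320 - 253 = 314880 - 253 = 314627$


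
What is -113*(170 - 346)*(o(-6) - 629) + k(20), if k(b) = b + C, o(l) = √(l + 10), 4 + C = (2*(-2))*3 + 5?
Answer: -12469767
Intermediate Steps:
C = -11 (C = -4 + ((2*(-2))*3 + 5) = -4 + (-4*3 + 5) = -4 + (-12 + 5) = -4 - 7 = -11)
o(l) = √(10 + l)
k(b) = -11 + b (k(b) = b - 11 = -11 + b)
-113*(170 - 346)*(o(-6) - 629) + k(20) = -113*(170 - 346)*(√(10 - 6) - 629) + (-11 + 20) = -(-19888)*(√4 - 629) + 9 = -(-19888)*(2 - 629) + 9 = -(-19888)*(-627) + 9 = -113*110352 + 9 = -12469776 + 9 = -12469767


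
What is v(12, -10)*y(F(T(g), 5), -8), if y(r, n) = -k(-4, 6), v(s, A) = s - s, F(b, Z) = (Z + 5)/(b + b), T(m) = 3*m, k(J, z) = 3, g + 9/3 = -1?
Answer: 0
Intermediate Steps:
g = -4 (g = -3 - 1 = -4)
F(b, Z) = (5 + Z)/(2*b) (F(b, Z) = (5 + Z)/((2*b)) = (5 + Z)*(1/(2*b)) = (5 + Z)/(2*b))
v(s, A) = 0
y(r, n) = -3 (y(r, n) = -1*3 = -3)
v(12, -10)*y(F(T(g), 5), -8) = 0*(-3) = 0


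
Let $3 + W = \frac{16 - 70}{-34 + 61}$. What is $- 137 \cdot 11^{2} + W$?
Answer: $-16582$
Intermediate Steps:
$W = -5$ ($W = -3 + \frac{16 - 70}{-34 + 61} = -3 - \frac{54}{27} = -3 - 2 = -5$)
$- 137 \cdot 11^{2} + W = - 137 \cdot 11^{2} - 5 = \left(-137\right) 121 - 5 = -16577 - 5 = -16582$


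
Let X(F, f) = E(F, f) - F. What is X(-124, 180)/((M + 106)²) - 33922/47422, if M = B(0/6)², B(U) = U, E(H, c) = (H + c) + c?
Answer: -45509459/66604199 ≈ -0.68328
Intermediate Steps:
E(H, c) = H + 2*c
X(F, f) = 2*f (X(F, f) = (F + 2*f) - F = 2*f)
M = 0 (M = (0/6)² = (0*(⅙))² = 0² = 0)
X(-124, 180)/((M + 106)²) - 33922/47422 = (2*180)/((0 + 106)²) - 33922/47422 = 360/(106²) - 33922*1/47422 = 360/11236 - 16961/23711 = 360*(1/11236) - 16961/23711 = 90/2809 - 16961/23711 = -45509459/66604199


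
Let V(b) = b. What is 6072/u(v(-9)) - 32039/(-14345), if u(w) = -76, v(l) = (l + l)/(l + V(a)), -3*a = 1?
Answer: -1114051/14345 ≈ -77.661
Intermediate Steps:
a = -1/3 (a = -1/3*1 = -1/3 ≈ -0.33333)
v(l) = 2*l/(-1/3 + l) (v(l) = (l + l)/(l - 1/3) = (2*l)/(-1/3 + l) = 2*l/(-1/3 + l))
6072/u(v(-9)) - 32039/(-14345) = 6072/(-76) - 32039/(-14345) = 6072*(-1/76) - 32039*(-1/14345) = -1518/19 + 32039/14345 = -1114051/14345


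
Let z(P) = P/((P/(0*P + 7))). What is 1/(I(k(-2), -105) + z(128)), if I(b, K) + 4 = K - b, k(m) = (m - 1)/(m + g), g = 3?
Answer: -1/99 ≈ -0.010101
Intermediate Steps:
k(m) = (-1 + m)/(3 + m) (k(m) = (m - 1)/(m + 3) = (-1 + m)/(3 + m))
I(b, K) = -4 + K - b (I(b, K) = -4 + (K - b) = -4 + K - b)
z(P) = 7 (z(P) = P/((P/(0 + 7))) = P/((P/7)) = P*(7/P) = 7)
1/(I(k(-2), -105) + z(128)) = 1/((-4 - 105 - (-1 - 2)/(3 - 2)) + 7) = 1/((-4 - 105 - (-3)/1) + 7) = 1/((-4 - 105 - (-3)) + 7) = 1/((-4 - 105 - 1*(-3)) + 7) = 1/((-4 - 105 + 3) + 7) = 1/(-106 + 7) = 1/(-99) = -1/99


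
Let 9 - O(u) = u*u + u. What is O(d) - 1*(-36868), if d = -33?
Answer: 35821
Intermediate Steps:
O(u) = 9 - u - u² (O(u) = 9 - (u*u + u) = 9 - (u² + u) = 9 - (u + u²) = 9 + (-u - u²) = 9 - u - u²)
O(d) - 1*(-36868) = (9 - 1*(-33) - 1*(-33)²) - 1*(-36868) = (9 + 33 - 1*1089) + 36868 = (9 + 33 - 1089) + 36868 = -1047 + 36868 = 35821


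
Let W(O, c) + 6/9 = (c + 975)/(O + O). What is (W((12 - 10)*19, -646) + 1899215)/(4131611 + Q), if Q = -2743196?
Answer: 12372053/9044532 ≈ 1.3679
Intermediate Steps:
W(O, c) = -⅔ + (975 + c)/(2*O) (W(O, c) = -⅔ + (c + 975)/(O + O) = -⅔ + (975 + c)/((2*O)) = -⅔ + (975 + c)*(1/(2*O)) = -⅔ + (975 + c)/(2*O))
(W((12 - 10)*19, -646) + 1899215)/(4131611 + Q) = ((2925 - 4*(12 - 10)*19 + 3*(-646))/(6*(((12 - 10)*19))) + 1899215)/(4131611 - 2743196) = ((2925 - 8*19 - 1938)/(6*((2*19))) + 1899215)/1388415 = ((⅙)*(2925 - 4*38 - 1938)/38 + 1899215)*(1/1388415) = ((⅙)*(1/38)*(2925 - 152 - 1938) + 1899215)*(1/1388415) = ((⅙)*(1/38)*835 + 1899215)*(1/1388415) = (835/228 + 1899215)*(1/1388415) = (433021855/228)*(1/1388415) = 12372053/9044532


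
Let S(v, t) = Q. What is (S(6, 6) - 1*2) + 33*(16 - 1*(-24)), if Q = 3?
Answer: 1321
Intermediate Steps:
S(v, t) = 3
(S(6, 6) - 1*2) + 33*(16 - 1*(-24)) = (3 - 1*2) + 33*(16 - 1*(-24)) = (3 - 2) + 33*(16 + 24) = 1 + 33*40 = 1 + 1320 = 1321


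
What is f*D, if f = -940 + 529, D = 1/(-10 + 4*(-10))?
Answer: 411/50 ≈ 8.2200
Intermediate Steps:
D = -1/50 (D = 1/(-10 - 40) = 1/(-50) = -1/50 ≈ -0.020000)
f = -411
f*D = -411*(-1/50) = 411/50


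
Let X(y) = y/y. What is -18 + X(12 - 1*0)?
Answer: -17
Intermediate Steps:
X(y) = 1
-18 + X(12 - 1*0) = -18 + 1 = -17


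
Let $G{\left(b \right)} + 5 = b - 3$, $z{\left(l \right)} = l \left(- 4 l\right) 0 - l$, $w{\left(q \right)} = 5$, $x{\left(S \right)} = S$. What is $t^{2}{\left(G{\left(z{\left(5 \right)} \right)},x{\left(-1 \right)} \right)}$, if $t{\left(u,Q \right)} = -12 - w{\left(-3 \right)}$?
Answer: $289$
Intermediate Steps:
$z{\left(l \right)} = - l$ ($z{\left(l \right)} = - 4 l^{2} \cdot 0 - l = 0 - l = - l$)
$G{\left(b \right)} = -8 + b$ ($G{\left(b \right)} = -5 + \left(b - 3\right) = -5 + \left(-3 + b\right) = -8 + b$)
$t{\left(u,Q \right)} = -17$ ($t{\left(u,Q \right)} = -12 - 5 = -17$)
$t^{2}{\left(G{\left(z{\left(5 \right)} \right)},x{\left(-1 \right)} \right)} = \left(-17\right)^{2} = 289$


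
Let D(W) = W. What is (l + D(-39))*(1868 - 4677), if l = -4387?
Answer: 12432634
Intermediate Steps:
(l + D(-39))*(1868 - 4677) = (-4387 - 39)*(1868 - 4677) = -4426*(-2809) = 12432634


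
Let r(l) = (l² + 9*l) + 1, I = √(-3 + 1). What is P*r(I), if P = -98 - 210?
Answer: 308 - 2772*I*√2 ≈ 308.0 - 3920.2*I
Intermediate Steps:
I = I*√2 (I = √(-2) = I*√2 ≈ 1.4142*I)
r(l) = 1 + l² + 9*l
P = -308
P*r(I) = -308*(1 + (I*√2)² + 9*(I*√2)) = -308*(1 - 2 + 9*I*√2) = -308*(-1 + 9*I*√2) = 308 - 2772*I*√2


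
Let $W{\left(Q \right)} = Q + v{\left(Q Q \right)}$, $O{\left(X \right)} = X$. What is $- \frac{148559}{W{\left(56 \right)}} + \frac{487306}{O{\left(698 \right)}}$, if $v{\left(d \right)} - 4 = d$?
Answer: $\frac{726867897}{1115404} \approx 651.66$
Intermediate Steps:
$v{\left(d \right)} = 4 + d$
$W{\left(Q \right)} = 4 + Q + Q^{2}$ ($W{\left(Q \right)} = Q + \left(4 + Q Q\right) = Q + \left(4 + Q^{2}\right) = 4 + Q + Q^{2}$)
$- \frac{148559}{W{\left(56 \right)}} + \frac{487306}{O{\left(698 \right)}} = - \frac{148559}{4 + 56 + 56^{2}} + \frac{487306}{698} = - \frac{148559}{4 + 56 + 3136} + 487306 \cdot \frac{1}{698} = - \frac{148559}{3196} + \frac{243653}{349} = \frac{726867897}{1115404}$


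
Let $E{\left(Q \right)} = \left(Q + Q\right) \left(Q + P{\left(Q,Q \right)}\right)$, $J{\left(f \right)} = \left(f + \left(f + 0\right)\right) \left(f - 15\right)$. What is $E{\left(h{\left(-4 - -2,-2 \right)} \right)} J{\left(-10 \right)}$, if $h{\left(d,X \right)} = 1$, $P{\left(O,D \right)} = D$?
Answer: $2000$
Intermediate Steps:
$J{\left(f \right)} = 2 f \left(-15 + f\right)$ ($J{\left(f \right)} = \left(f + f\right) \left(-15 + f\right) = 2 f \left(-15 + f\right)$)
$E{\left(Q \right)} = 4 Q^{2}$ ($E{\left(Q \right)} = \left(Q + Q\right) \left(Q + Q\right) = 2 Q 2 Q = 4 Q^{2}$)
$E{\left(h{\left(-4 - -2,-2 \right)} \right)} J{\left(-10 \right)} = 4 \cdot 1^{2} \cdot 2 \left(-10\right) \left(-15 - 10\right) = 4 \cdot 1 \cdot 2 \left(-10\right) \left(-25\right) = 4 \cdot 500 = 2000$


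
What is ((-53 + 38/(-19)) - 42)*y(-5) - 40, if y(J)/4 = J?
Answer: 1900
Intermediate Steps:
y(J) = 4*J
((-53 + 38/(-19)) - 42)*y(-5) - 40 = ((-53 + 38/(-19)) - 42)*(4*(-5)) - 40 = ((-53 + 38*(-1/19)) - 42)*(-20) - 40 = ((-53 - 2) - 42)*(-20) - 40 = (-55 - 42)*(-20) - 40 = -97*(-20) - 40 = 1940 - 40 = 1900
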